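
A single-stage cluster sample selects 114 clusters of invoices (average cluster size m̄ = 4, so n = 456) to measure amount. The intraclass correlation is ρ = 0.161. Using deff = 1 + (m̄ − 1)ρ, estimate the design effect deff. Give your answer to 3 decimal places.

deff = 1 + (4 − 1)·0.161 = 1 + 0.483 = 1.483.

1.483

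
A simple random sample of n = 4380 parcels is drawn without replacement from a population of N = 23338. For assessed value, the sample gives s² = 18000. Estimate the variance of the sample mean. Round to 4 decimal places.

3.3383

Under SRS without replacement, Var(ȳ) = (1 − f)·s²/n with f = n/N = 4380/23338 = 0.18767675.
Var(ȳ) = (1 − 0.18767675)·18000/4380 = 0.81232325·4.109589 = 3.3383147.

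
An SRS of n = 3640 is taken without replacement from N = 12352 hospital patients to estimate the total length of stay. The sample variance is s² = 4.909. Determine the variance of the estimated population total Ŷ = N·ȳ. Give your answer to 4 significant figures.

145100

Var(Ŷ) = N²·Var(ȳ) = N²·(1 − n/N)·s²/n.
f = 3640/12352 = 0.29468912; Var(ȳ) = 0.70531088·4.909/3640 = 9.5120086 × 10^-4.
Var(Ŷ) = 12352² · (9.5120086 × 10^-4) = 145126.53.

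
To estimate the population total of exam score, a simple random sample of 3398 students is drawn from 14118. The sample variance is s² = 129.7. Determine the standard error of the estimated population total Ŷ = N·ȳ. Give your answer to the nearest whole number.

Var(Ŷ) = N²·Var(ȳ) = N²·(1 − n/N)·s²/n.
f = 3398/14118 = 0.24068565; Var(ȳ) = 0.75931435·129.7/3398 = 0.028982658.
Var(Ŷ) = 14118² · 0.028982658 = 5.7767632 × 10^6.
SE(Ŷ) = √(5.7767632 × 10^6) = 2403.

2403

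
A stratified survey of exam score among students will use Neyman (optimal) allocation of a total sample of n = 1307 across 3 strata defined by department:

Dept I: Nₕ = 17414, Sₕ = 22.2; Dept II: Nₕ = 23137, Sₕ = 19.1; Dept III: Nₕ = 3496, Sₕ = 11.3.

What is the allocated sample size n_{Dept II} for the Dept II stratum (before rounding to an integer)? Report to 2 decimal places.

Neyman allocation: nₕ = n·NₕSₕ / Σⱼ NⱼSⱼ.
Σ NⱼSⱼ = 17414·22.2 + 23137·19.1 + 3496·11.3 = 868012.3.
n_{Dept II} = 1307·23137·19.1 / 868012.3 = 665.41.

665.41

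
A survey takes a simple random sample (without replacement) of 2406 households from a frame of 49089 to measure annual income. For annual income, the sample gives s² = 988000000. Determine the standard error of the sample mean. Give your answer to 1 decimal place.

624.9

Under SRS without replacement, Var(ȳ) = (1 − f)·s²/n with f = n/N = 2406/49089 = 0.04901302.
Var(ȳ) = (1 − 0.04901302)·988000000/2406 = 0.95098698·410640.07 = 390513.36.
SE(ȳ) = √(390513.36) = 624.9.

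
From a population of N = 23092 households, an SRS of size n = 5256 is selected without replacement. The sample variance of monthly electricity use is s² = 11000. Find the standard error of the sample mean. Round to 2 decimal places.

1.27

Under SRS without replacement, Var(ȳ) = (1 − f)·s²/n with f = n/N = 5256/23092 = 0.22761129.
Var(ȳ) = (1 − 0.22761129)·11000/5256 = 0.77238871·2.0928463 = 1.6164908.
SE(ȳ) = √(1.6164908) = 1.27.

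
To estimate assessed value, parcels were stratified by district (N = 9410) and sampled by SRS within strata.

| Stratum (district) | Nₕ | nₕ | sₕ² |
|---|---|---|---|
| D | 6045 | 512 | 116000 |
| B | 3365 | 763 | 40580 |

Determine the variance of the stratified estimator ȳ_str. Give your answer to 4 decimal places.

Var(ȳ_str) = Σₕ Wₕ²(1 − fₕ)sₕ²/nₕ with Wₕ = Nₕ/N, N = 9410.
D: Wₕ = 0.64240170; term = 0.64240170²·(1 − 0.08469810)·116000/512 = 85.578714.
B: Wₕ = 0.35759830; term = 0.35759830²·(1 − 0.22674591)·40580/763 = 5.2589691.
Sum = 90.837683.

90.8377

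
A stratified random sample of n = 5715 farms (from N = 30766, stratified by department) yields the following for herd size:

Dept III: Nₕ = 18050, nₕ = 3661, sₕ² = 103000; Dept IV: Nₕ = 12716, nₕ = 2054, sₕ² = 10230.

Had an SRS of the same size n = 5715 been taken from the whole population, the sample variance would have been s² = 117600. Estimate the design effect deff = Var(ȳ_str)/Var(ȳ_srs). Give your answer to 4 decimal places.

Var(ȳ_str) = Σ Wₕ²(1−fₕ)sₕ²/nₕ with Wₕ = Nₕ/30766:
  Dept III: (18050/30766)²·(1−3661/18050)·103000/3661 = 7.7197501
  Dept IV: (12716/30766)²·(1−2054/12716)·10230/2054 = 0.71338228
  → Var(ȳ_str) = 8.4331324.
Var(ȳ_srs) = (1 − 5715/30766)·117600/5715 = 16.755026.
deff = 8.4331324 / 16.755026 = 0.5033.

0.5033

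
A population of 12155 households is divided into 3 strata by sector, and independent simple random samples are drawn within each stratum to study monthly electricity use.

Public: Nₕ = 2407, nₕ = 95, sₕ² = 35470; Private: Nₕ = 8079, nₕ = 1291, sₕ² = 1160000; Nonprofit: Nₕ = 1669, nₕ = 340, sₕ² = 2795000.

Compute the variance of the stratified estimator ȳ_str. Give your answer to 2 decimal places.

471.00

Var(ȳ_str) = Σₕ Wₕ²(1 − fₕ)sₕ²/nₕ with Wₕ = Nₕ/N, N = 12155.
Public: Wₕ = 0.19802550; term = 0.19802550²·(1 − 0.03946822)·35470/95 = 14.06344.
Private: Wₕ = 0.66466475; term = 0.66466475²·(1 − 0.15979700)·1160000/1291 = 333.51952.
Nonprofit: Wₕ = 0.13730975; term = 0.13730975²·(1 − 0.20371480)·2795000/340 = 123.4168.
Sum = 470.99976.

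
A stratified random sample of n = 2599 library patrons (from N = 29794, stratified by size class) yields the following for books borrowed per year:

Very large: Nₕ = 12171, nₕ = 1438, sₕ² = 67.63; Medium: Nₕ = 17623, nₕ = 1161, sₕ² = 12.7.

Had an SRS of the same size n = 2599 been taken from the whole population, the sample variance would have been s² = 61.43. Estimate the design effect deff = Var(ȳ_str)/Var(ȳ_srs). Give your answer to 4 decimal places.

0.4865

Var(ȳ_str) = Σ Wₕ²(1−fₕ)sₕ²/nₕ with Wₕ = Nₕ/29794:
  Very large: (12171/29794)²·(1−1438/12171)·67.63/1438 = 0.0069210226
  Medium: (17623/29794)²·(1−1161/17623)·12.7/1161 = 0.0035750022
  → Var(ȳ_str) = 0.010496025.
Var(ȳ_srs) = (1 − 2599/29794)·61.43/2599 = 0.021574189.
deff = 0.010496025 / 0.021574189 = 0.4865.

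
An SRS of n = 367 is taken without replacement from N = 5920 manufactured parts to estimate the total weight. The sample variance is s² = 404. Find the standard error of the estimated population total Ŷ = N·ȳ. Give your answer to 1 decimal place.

Var(Ŷ) = N²·Var(ȳ) = N²·(1 − n/N)·s²/n.
f = 367/5920 = 0.06199324; Var(ȳ) = 0.93800676·404/367 = 1.0325742.
Var(Ŷ) = 5920² · 1.0325742 = 3.6188008 × 10^7.
SE(Ŷ) = √(3.6188008 × 10^7) = 6015.6.

6015.6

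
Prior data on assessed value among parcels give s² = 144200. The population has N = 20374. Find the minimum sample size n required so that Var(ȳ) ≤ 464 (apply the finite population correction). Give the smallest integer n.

Without fpc, n₀ = s²/D = 144200/464 = 310.7759.
With fpc, (1 − n/N)·s²/n ≤ D requires n ≥ n₀/(1 + n₀/N) = 310.7759/(1 + 310.7759/20374) = 306.1067.
Rounding up, n = 307.

307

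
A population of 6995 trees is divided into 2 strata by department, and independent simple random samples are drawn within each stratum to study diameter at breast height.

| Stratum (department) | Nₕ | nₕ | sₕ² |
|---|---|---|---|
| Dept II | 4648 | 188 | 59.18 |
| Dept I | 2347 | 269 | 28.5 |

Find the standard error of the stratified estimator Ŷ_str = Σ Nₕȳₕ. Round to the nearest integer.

2654

Var(Ŷ_str) = Σₕ Nₕ²(1 − fₕ)sₕ²/nₕ.
Dept II: 4648²·(1 − 188/4648)·59.18/188 = 6.5255645 × 10^6.
Dept I: 2347²·(1 − 269/2347)·28.5/269 = 516715.17.
Sum = 7.0422797 × 10^6.
SE = √(7.0422797 × 10^6) = 2654.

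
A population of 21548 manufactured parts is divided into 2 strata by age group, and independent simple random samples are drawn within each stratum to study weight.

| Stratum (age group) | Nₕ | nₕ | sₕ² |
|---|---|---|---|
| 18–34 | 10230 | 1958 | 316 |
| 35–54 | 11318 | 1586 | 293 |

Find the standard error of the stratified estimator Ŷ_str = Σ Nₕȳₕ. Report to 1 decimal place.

5831.5

Var(Ŷ_str) = Σₕ Nₕ²(1 − fₕ)sₕ²/nₕ.
18–34: 10230²·(1 − 1958/10230)·316/1958 = 1.3657165 × 10^7.
35–54: 11318²·(1 − 1586/11318)·293/1586 = 2.0348679 × 10^7.
Sum = 3.4005844 × 10^7.
SE = √(3.4005844 × 10^7) = 5831.5.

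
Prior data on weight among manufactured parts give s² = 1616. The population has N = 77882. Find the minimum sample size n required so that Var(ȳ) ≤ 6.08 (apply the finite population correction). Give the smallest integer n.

Without fpc, n₀ = s²/D = 1616/6.08 = 265.7895.
With fpc, (1 − n/N)·s²/n ≤ D requires n ≥ n₀/(1 + n₀/N) = 265.7895/(1 + 265.7895/77882) = 264.8855.
Rounding up, n = 265.

265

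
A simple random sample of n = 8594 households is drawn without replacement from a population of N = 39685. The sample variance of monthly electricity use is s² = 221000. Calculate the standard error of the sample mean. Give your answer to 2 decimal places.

4.49

Under SRS without replacement, Var(ȳ) = (1 − f)·s²/n with f = n/N = 8594/39685 = 0.21655537.
Var(ȳ) = (1 − 0.21655537)·221000/8594 = 0.78344463·25.715616 = 20.146761.
SE(ȳ) = √(20.146761) = 4.49.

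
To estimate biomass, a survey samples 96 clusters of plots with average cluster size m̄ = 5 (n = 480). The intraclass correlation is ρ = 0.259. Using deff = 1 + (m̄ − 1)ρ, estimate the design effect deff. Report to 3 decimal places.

deff = 1 + (5 − 1)·0.259 = 1 + 1.036 = 2.036.

2.036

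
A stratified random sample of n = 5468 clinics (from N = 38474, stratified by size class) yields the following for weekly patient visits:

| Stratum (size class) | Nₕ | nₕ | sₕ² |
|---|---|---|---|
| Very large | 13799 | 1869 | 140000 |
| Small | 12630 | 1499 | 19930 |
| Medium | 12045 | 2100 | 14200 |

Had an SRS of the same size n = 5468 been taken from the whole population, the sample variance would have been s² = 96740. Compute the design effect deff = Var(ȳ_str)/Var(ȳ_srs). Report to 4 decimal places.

0.6681

Var(ȳ_str) = Σ Wₕ²(1−fₕ)sₕ²/nₕ with Wₕ = Nₕ/38474:
  Very large: (13799/38474)²·(1−1869/13799)·140000/1869 = 8.33052
  Small: (12630/38474)²·(1−1499/12630)·19930/1499 = 1.2627242
  Medium: (12045/38474)²·(1−2100/12045)·14200/2100 = 0.54719984
  → Var(ȳ_str) = 10.140444.
Var(ȳ_srs) = (1 − 5468/38474)·96740/5468 = 15.177601.
deff = 10.140444 / 15.177601 = 0.6681.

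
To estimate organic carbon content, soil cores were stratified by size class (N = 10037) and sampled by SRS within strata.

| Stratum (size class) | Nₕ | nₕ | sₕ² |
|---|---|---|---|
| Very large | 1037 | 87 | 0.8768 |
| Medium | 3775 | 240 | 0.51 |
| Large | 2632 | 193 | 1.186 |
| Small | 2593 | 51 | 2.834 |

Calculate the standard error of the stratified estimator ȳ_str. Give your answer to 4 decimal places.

0.0664

Var(ȳ_str) = Σₕ Wₕ²(1 − fₕ)sₕ²/nₕ with Wₕ = Nₕ/N, N = 10037.
Very large: Wₕ = 0.10331772; term = 0.10331772²·(1 − 0.08389585)·0.8768/87 = 9.8554351 × 10^-5.
Medium: Wₕ = 0.37610840; term = 0.37610840²·(1 − 0.06357616)·0.51/240 = 2.8148643 × 10^-4.
Large: Wₕ = 0.26222975; term = 0.26222975²·(1 − 0.07332827)·1.186/193 = 3.9157704 × 10^-4.
Small: Wₕ = 0.25834413; term = 0.25834413²·(1 − 0.01966834)·2.834/51 = 0.0036357992.
Sum = 0.004407417.
SE = √(0.004407417) = 0.0664.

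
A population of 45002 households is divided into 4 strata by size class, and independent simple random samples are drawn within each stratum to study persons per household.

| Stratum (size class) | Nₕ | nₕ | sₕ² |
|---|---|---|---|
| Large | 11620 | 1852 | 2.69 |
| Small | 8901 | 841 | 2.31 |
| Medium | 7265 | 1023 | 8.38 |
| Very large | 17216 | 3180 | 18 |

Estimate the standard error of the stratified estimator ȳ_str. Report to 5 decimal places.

Var(ȳ_str) = Σₕ Wₕ²(1 − fₕ)sₕ²/nₕ with Wₕ = Nₕ/N, N = 45002.
Large: Wₕ = 0.25821075; term = 0.25821075²·(1 − 0.15938038)·2.69/1852 = 8.1406568 × 10^-5.
Small: Wₕ = 0.19779121; term = 0.19779121²·(1 − 0.09448377)·2.31/841 = 9.7302992 × 10^-5.
Medium: Wₕ = 0.16143727; term = 0.16143727²·(1 − 0.14081211)·8.38/1023 = 1.8342737 × 10^-4.
Very large: Wₕ = 0.38256078; term = 0.38256078²·(1 − 0.18471190)·18/3180 = 6.7539426 × 10^-4.
Sum = 0.0010375312.
SE = √(0.0010375312) = 0.03221.

0.03221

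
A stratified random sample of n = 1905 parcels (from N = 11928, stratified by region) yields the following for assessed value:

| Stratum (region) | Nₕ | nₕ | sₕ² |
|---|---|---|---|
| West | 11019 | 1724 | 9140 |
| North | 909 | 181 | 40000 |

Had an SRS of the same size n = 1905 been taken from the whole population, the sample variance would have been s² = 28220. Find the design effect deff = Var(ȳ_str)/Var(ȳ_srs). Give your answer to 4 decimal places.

0.3892

Var(ȳ_str) = Σ Wₕ²(1−fₕ)sₕ²/nₕ with Wₕ = Nₕ/11928:
  West: (11019/11928)²·(1−1724/11019)·9140/1724 = 3.8164999
  North: (909/11928)²·(1−181/909)·40000/181 = 1.0278776
  → Var(ȳ_str) = 4.8443775.
Var(ȳ_srs) = (1 − 1905/11928)·28220/1905 = 12.447786.
deff = 4.8443775 / 12.447786 = 0.3892.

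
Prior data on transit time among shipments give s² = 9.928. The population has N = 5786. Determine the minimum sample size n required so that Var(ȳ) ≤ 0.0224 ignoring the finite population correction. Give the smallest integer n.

Without fpc, n₀ = s²/D = 9.928/0.0224 = 443.2143.
Rounding up, n = 444.

444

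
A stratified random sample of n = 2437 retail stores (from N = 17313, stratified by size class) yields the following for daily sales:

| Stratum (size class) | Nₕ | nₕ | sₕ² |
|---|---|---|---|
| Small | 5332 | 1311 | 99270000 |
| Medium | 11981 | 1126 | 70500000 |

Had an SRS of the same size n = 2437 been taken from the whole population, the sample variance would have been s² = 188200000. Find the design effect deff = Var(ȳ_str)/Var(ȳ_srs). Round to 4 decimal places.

Var(ȳ_str) = Σ Wₕ²(1−fₕ)sₕ²/nₕ with Wₕ = Nₕ/17313:
  Small: (5332/17313)²·(1−1311/5332)·99270000/1311 = 5416.2024
  Medium: (11981/17313)²·(1−1126/11981)·70500000/1126 = 27166.204
  → Var(ȳ_str) = 32582.406.
Var(ȳ_srs) = (1 − 2437/17313)·188200000/2437 = 66355.653.
deff = 32582.406 / 66355.653 = 0.4910.

0.4910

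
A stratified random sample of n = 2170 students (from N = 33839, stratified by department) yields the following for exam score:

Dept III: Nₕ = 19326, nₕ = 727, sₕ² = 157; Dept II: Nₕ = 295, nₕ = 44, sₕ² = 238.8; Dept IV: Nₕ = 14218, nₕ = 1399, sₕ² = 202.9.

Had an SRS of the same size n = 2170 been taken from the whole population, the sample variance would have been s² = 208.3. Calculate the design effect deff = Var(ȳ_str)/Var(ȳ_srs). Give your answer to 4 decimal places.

1.0155

Var(ȳ_str) = Σ Wₕ²(1−fₕ)sₕ²/nₕ with Wₕ = Nₕ/33839:
  Dept III: (19326/33839)²·(1−727/19326)·157/727 = 0.067789397
  Dept II: (295/33839)²·(1−44/295)·238.8/44 = 3.5094765 × 10^-4
  Dept IV: (14218/33839)²·(1−1399/14218)·202.9/1399 = 0.023084578
  → Var(ȳ_str) = 0.091224923.
Var(ȳ_srs) = (1 − 2170/33839)·208.3/2170 = 0.089835164.
deff = 0.091224923 / 0.089835164 = 1.0155.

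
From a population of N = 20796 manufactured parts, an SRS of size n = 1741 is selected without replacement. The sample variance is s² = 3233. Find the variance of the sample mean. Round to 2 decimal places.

1.70

Under SRS without replacement, Var(ȳ) = (1 − f)·s²/n with f = n/N = 1741/20796 = 0.08371802.
Var(ȳ) = (1 − 0.08371802)·3233/1741 = 0.91628198·1.8569787 = 1.7015162.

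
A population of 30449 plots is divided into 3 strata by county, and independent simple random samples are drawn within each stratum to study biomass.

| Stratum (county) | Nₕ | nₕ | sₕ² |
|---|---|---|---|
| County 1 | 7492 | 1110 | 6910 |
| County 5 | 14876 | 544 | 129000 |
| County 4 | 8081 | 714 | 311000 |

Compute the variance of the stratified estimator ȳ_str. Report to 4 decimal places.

82.8200

Var(ȳ_str) = Σₕ Wₕ²(1 − fₕ)sₕ²/nₕ with Wₕ = Nₕ/N, N = 30449.
County 1: Wₕ = 0.24605077; term = 0.24605077²·(1 − 0.14815804)·6910/1110 = 0.32104327.
County 5: Wₕ = 0.48855463; term = 0.48855463²·(1 − 0.03656897)·129000/544 = 54.530278.
County 4: Wₕ = 0.26539459; term = 0.26539459²·(1 − 0.08835540)·311000/714 = 27.968675.
Sum = 82.819996.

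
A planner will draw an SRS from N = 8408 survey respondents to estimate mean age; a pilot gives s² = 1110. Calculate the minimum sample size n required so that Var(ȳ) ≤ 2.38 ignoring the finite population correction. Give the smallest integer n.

467

Without fpc, n₀ = s²/D = 1110/2.38 = 466.3866.
Rounding up, n = 467.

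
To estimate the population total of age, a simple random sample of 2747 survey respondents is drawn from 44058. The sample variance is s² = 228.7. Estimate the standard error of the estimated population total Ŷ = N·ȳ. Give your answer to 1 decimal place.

Var(Ŷ) = N²·Var(ȳ) = N²·(1 − n/N)·s²/n.
f = 2747/44058 = 0.06234963; Var(ȳ) = 0.93765037·228.7/2747 = 0.078063575.
Var(Ŷ) = 44058² · 0.078063575 = 1.5152978 × 10^8.
SE(Ŷ) = √(1.5152978 × 10^8) = 12309.7.

12309.7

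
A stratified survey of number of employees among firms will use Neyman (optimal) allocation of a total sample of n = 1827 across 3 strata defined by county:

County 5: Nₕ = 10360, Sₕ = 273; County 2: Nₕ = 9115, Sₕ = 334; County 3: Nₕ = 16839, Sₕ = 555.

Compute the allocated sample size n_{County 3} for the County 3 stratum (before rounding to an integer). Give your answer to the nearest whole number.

Neyman allocation: nₕ = n·NₕSₕ / Σⱼ NⱼSⱼ.
Σ NⱼSⱼ = 10360·273 + 9115·334 + 16839·555 = 1.5218335 × 10^7.
n_{County 3} = 1827·16839·555 / (1.5218335 × 10^7) = 1122.

1122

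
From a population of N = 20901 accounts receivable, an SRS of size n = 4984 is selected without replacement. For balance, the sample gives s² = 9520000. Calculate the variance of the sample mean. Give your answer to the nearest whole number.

Under SRS without replacement, Var(ȳ) = (1 − f)·s²/n with f = n/N = 4984/20901 = 0.23845749.
Var(ȳ) = (1 − 0.23845749)·9520000/4984 = 0.76154251·1910.1124 = 1454.6318.

1455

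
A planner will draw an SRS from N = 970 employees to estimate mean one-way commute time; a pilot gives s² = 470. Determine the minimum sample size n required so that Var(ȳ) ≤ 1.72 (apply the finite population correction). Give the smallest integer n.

214

Without fpc, n₀ = s²/D = 470/1.72 = 273.2558.
With fpc, (1 − n/N)·s²/n ≤ D requires n ≥ n₀/(1 + n₀/N) = 273.2558/(1 + 273.2558/970) = 213.1968.
Rounding up, n = 214.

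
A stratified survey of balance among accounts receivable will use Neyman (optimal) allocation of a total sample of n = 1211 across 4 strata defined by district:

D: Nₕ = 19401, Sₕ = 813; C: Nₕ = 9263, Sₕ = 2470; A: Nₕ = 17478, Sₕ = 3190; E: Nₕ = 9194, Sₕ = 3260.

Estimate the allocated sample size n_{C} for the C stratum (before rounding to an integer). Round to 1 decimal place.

222.8

Neyman allocation: nₕ = n·NₕSₕ / Σⱼ NⱼSⱼ.
Σ NⱼSⱼ = 19401·813 + 9263·2470 + 17478·3190 + 9194·3260 = 1.2437988 × 10^8.
n_{C} = 1211·9263·2470 / (1.2437988 × 10^8) = 222.8.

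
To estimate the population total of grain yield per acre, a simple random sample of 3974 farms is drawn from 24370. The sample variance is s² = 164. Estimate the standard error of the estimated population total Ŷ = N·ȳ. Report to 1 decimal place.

Var(Ŷ) = N²·Var(ȳ) = N²·(1 − n/N)·s²/n.
f = 3974/24370 = 0.16306935; Var(ȳ) = 0.83693065·164/3974 = 0.034538658.
Var(Ŷ) = 24370² · 0.034538658 = 2.0512402 × 10^7.
SE(Ŷ) = √(2.0512402 × 10^7) = 4529.1.

4529.1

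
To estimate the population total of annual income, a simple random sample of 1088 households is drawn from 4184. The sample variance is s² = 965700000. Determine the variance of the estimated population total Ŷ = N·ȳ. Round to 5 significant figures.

1.1498 × 10^13

Var(Ŷ) = N²·Var(ȳ) = N²·(1 − n/N)·s²/n.
f = 1088/4184 = 0.26003824; Var(ȳ) = 0.73996176·965700000/1088 = 656784.07.
Var(Ŷ) = 4184² · 656784.07 = 1.1497567 × 10^13.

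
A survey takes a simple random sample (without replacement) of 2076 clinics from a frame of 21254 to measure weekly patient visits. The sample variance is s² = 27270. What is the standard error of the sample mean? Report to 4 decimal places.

Under SRS without replacement, Var(ȳ) = (1 − f)·s²/n with f = n/N = 2076/21254 = 0.09767573.
Var(ȳ) = (1 − 0.09767573)·27270/2076 = 0.90232427·13.135838 = 11.852786.
SE(ȳ) = √(11.852786) = 3.4428.

3.4428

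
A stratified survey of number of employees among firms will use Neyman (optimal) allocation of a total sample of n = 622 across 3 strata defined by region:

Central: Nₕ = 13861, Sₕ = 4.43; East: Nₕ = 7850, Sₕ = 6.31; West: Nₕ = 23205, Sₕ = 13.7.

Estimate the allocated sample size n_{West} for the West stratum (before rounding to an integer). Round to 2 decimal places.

461.10

Neyman allocation: nₕ = n·NₕSₕ / Σⱼ NⱼSⱼ.
Σ NⱼSⱼ = 13861·4.43 + 7850·6.31 + 23205·13.7 = 428846.23.
n_{West} = 622·23205·13.7 / 428846.23 = 461.10.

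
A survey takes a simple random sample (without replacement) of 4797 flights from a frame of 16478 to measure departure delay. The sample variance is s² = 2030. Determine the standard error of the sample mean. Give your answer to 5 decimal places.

0.54771

Under SRS without replacement, Var(ȳ) = (1 − f)·s²/n with f = n/N = 4797/16478 = 0.29111543.
Var(ȳ) = (1 − 0.29111543)·2030/4797 = 0.70888457·0.42318115 = 0.29998659.
SE(ȳ) = √(0.29998659) = 0.54771.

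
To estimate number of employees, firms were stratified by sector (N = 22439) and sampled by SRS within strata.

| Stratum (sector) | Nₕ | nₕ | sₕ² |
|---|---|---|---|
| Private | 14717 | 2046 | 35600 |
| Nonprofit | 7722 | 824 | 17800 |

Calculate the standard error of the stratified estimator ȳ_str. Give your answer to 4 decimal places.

2.9546

Var(ȳ_str) = Σₕ Wₕ²(1 − fₕ)sₕ²/nₕ with Wₕ = Nₕ/N, N = 22439.
Private: Wₕ = 0.65586702; term = 0.65586702²·(1 − 0.13902290)·35600/2046 = 6.4441784.
Nonprofit: Wₕ = 0.34413298; term = 0.34413298²·(1 − 0.10670811)·17800/824 = 2.2852766.
Sum = 8.729455.
SE = √(8.729455) = 2.9546.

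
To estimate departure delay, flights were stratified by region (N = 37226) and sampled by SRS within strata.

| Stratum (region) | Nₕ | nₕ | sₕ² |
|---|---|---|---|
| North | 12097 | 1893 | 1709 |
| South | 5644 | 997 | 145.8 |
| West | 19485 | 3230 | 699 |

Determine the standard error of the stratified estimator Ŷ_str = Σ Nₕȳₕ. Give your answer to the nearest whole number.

13558

Var(Ŷ_str) = Σₕ Nₕ²(1 − fₕ)sₕ²/nₕ.
North: 12097²·(1 − 1893/12097)·1709/1893 = 1.1143961 × 10^8.
South: 5644²·(1 − 997/5644)·145.8/997 = 3.8355005 × 10^6.
West: 19485²·(1 − 3230/19485)·699/3230 = 6.8542831 × 10^7.
Sum = 1.8381794 × 10^8.
SE = √(1.8381794 × 10^8) = 13558.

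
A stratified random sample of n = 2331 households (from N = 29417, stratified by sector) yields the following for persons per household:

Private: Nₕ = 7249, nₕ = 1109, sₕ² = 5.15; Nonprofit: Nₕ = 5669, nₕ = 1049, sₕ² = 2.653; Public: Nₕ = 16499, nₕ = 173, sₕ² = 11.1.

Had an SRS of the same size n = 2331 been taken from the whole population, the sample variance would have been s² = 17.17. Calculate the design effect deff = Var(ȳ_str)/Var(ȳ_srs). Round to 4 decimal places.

2.9912

Var(ȳ_str) = Σ Wₕ²(1−fₕ)sₕ²/nₕ with Wₕ = Nₕ/29417:
  Private: (7249/29417)²·(1−1109/7249)·5.15/1109 = 2.3885008 × 10^-4
  Nonprofit: (5669/29417)²·(1−1049/5669)·2.653/1049 = 7.6544402 × 10^-5
  Public: (16499/29417)²·(1−173/16499)·11.1/173 = 0.019971815
  → Var(ȳ_str) = 0.020287209.
Var(ȳ_srs) = (1 − 2331/29417)·17.17/2331 = 0.0067822613.
deff = 0.020287209 / 0.0067822613 = 2.9912.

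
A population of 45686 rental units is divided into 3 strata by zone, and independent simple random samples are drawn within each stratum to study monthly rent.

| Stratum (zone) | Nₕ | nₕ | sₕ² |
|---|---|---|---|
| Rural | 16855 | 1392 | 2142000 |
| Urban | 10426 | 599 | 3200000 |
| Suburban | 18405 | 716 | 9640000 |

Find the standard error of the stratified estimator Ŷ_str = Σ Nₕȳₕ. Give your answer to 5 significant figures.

Var(Ŷ_str) = Σₕ Nₕ²(1 − fₕ)sₕ²/nₕ.
Rural: 16855²·(1 − 1392/16855)·2142000/1392 = 4.010539 × 10^11.
Urban: 10426²·(1 − 599/10426)·3200000/599 = 5.4734585 × 10^11.
Suburban: 18405²·(1 − 716/18405)·9640000/716 = 4.3833194 × 10^12.
Sum = 5.3317192 × 10^12.
SE = √(5.3317192 × 10^12) = 2.3091 × 10^6.

2.3091 × 10^6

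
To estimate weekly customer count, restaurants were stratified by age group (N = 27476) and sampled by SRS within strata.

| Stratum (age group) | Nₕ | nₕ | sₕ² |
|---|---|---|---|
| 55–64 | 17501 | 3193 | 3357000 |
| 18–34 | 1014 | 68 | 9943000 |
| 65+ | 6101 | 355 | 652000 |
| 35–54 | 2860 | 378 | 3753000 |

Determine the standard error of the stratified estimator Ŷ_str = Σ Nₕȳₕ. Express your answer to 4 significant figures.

733800

Var(Ŷ_str) = Σₕ Nₕ²(1 − fₕ)sₕ²/nₕ.
55–64: 17501²·(1 − 3193/17501)·3357000/3193 = 2.6326566 × 10^11.
18–34: 1014²·(1 − 68/1014)·9943000/68 = 1.4026122 × 10^11.
65+: 6101²·(1 − 355/6101)·652000/355 = 6.4385176 × 10^10.
35–54: 2860²·(1 − 378/2860)·3753000/378 = 7.0478163 × 10^10.
Sum = 5.3839022 × 10^11.
SE = √(5.3839022 × 10^11) = 733800.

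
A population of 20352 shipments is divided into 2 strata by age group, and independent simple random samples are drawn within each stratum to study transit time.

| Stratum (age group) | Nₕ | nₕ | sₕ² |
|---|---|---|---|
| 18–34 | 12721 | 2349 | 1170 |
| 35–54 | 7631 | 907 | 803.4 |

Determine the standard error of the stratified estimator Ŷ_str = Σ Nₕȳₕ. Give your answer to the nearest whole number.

Var(Ŷ_str) = Σₕ Nₕ²(1 − fₕ)sₕ²/nₕ.
18–34: 12721²·(1 − 2349/12721)·1170/2349 = 6.5718343 × 10^7.
35–54: 7631²·(1 − 907/7631)·803.4/907 = 4.544998 × 10^7.
Sum = 1.1116832 × 10^8.
SE = √(1.1116832 × 10^8) = 10544.

10544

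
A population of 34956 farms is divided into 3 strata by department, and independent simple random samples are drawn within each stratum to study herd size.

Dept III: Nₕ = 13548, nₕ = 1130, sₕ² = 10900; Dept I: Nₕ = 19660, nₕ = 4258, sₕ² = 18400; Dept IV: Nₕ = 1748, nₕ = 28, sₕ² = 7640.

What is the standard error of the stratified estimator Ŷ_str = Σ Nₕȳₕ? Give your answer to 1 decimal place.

Var(Ŷ_str) = Σₕ Nₕ²(1 − fₕ)sₕ²/nₕ.
Dept III: 13548²·(1 − 1130/13548)·10900/1130 = 1.622837 × 10^9.
Dept I: 19660²·(1 − 4258/19660)·18400/4258 = 1.3084972 × 10^9.
Dept IV: 1748²·(1 − 28/1748)·7640/28 = 8.2036137 × 10^8.
Sum = 3.7516956 × 10^9.
SE = √(3.7516956 × 10^9) = 61251.1.

61251.1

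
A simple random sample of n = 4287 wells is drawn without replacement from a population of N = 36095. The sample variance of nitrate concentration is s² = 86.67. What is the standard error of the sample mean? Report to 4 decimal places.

Under SRS without replacement, Var(ȳ) = (1 − f)·s²/n with f = n/N = 4287/36095 = 0.11876991.
Var(ȳ) = (1 − 0.11876991)·86.67/4287 = 0.88123009·0.020216935 = 0.017815771.
SE(ȳ) = √(0.017815771) = 0.1335.

0.1335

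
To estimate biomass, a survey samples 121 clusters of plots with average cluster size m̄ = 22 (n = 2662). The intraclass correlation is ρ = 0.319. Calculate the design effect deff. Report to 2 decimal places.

deff = 1 + (22 − 1)·0.319 = 1 + 6.699 = 7.699.

7.70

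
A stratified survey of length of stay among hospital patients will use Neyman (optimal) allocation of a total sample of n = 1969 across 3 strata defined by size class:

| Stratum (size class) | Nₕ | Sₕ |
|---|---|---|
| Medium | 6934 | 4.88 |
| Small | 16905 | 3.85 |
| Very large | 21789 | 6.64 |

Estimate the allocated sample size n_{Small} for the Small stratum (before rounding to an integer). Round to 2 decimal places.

Neyman allocation: nₕ = n·NₕSₕ / Σⱼ NⱼSⱼ.
Σ NⱼSⱼ = 6934·4.88 + 16905·3.85 + 21789·6.64 = 243601.13.
n_{Small} = 1969·16905·3.85 / 243601.13 = 526.07.

526.07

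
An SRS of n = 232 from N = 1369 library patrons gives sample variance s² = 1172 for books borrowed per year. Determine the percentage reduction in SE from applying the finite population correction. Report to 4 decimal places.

8.8664

f = n/N = 232/1369 = 0.16946676.
SE_no-fpc = √(s²/n) = 2.2476041; SE_fpc = √((1−f)s²/n) = 2.0483224.
Ratio = √(1−f) = 0.91133596. Reduction = 100·(1 − 0.91133596) = 8.8664%.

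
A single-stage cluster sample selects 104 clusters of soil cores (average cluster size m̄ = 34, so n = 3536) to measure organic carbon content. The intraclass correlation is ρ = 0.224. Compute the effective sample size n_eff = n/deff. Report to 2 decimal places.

421.35

deff = 1 + (34 − 1)·0.224 = 1 + 7.392 = 8.392.
n_eff = 3536 / 8.392 = 421.35.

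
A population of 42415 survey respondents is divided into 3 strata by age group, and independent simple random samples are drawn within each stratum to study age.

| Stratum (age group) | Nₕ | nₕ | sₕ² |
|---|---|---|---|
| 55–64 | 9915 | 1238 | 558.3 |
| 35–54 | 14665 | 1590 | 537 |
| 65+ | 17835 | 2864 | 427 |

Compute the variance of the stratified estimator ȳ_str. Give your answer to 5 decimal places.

0.07969

Var(ȳ_str) = Σₕ Wₕ²(1 − fₕ)sₕ²/nₕ with Wₕ = Nₕ/N, N = 42415.
55–64: Wₕ = 0.23376164; term = 0.23376164²·(1 − 0.12486132)·558.3/1238 = 0.021566038.
35–54: Wₕ = 0.34575032; term = 0.34575032²·(1 − 0.10842141)·537/1590 = 0.035996642.
65+: Wₕ = 0.42048803; term = 0.42048803²·(1 − 0.16058312)·427/2864 = 0.022127882.
Sum = 0.079690562.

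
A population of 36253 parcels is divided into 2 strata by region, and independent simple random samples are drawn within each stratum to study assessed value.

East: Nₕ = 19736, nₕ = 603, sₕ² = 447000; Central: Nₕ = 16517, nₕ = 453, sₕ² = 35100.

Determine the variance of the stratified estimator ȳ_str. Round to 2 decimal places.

Var(ȳ_str) = Σₕ Wₕ²(1 − fₕ)sₕ²/nₕ with Wₕ = Nₕ/N, N = 36253.
East: Wₕ = 0.54439633; term = 0.54439633²·(1 − 0.03055330)·447000/603 = 212.98279.
Central: Wₕ = 0.45560367; term = 0.45560367²·(1 − 0.02742629)·35100/453 = 15.64249.
Sum = 228.62528.

228.63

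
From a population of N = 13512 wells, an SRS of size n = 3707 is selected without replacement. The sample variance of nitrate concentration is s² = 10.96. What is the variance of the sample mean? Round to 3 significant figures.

0.00215

Under SRS without replacement, Var(ȳ) = (1 − f)·s²/n with f = n/N = 3707/13512 = 0.27434873.
Var(ȳ) = (1 − 0.27434873)·10.96/3707 = 0.72565127·0.0029565687 = 0.0021454378.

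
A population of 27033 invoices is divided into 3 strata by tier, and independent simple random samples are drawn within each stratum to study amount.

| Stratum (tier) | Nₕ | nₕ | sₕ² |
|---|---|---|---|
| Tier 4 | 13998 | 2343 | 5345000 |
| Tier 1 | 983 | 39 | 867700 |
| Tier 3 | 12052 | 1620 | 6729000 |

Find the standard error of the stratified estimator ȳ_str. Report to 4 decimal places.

Var(ȳ_str) = Σₕ Wₕ²(1 − fₕ)sₕ²/nₕ with Wₕ = Nₕ/N, N = 27033.
Tier 4: Wₕ = 0.51781156; term = 0.51781156²·(1 − 0.16738105)·5345000/2343 = 509.29006.
Tier 1: Wₕ = 0.03636296; term = 0.03636296²·(1 − 0.03967447)·867700/39 = 28.251533.
Tier 3: Wₕ = 0.44582547; term = 0.44582547²·(1 − 0.13441752)·6729000/1620 = 714.61763.
Sum = 1252.1592.
SE = √(1252.1592) = 35.3859.

35.3859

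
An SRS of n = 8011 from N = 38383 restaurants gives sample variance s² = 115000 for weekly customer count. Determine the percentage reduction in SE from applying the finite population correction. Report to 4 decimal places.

11.0456

f = n/N = 8011/38383 = 0.20871219.
SE_no-fpc = √(s²/n) = 3.7888338; SE_fpc = √((1−f)s²/n) = 3.3703328.
Ratio = √(1−f) = 0.88954360. Reduction = 100·(1 − 0.88954360) = 11.0456%.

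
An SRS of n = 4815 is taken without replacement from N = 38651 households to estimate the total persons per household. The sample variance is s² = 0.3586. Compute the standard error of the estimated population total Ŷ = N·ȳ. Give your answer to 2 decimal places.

312.09

Var(Ŷ) = N²·Var(ȳ) = N²·(1 − n/N)·s²/n.
f = 4815/38651 = 0.12457634; Var(ȳ) = 0.87542366·0.3586/4815 = 6.51977 × 10^-5.
Var(Ŷ) = 38651² · (6.51977 × 10^-5) = 97398.831.
SE(Ŷ) = √(97398.831) = 312.09.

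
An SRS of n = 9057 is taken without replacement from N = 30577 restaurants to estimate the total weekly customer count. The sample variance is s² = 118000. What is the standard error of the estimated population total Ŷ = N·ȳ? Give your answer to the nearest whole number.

92591

Var(Ŷ) = N²·Var(ȳ) = N²·(1 − n/N)·s²/n.
f = 9057/30577 = 0.29620303; Var(ȳ) = 0.70379697·118000/9057 = 9.1694869.
Var(Ŷ) = 30577² · 9.1694869 = 8.5730386 × 10^9.
SE(Ŷ) = √(8.5730386 × 10^9) = 92591.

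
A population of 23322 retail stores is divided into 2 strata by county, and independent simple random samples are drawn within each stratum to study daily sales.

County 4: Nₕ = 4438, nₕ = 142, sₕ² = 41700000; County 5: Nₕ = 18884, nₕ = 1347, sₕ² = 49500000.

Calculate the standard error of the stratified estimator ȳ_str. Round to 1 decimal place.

Var(ȳ_str) = Σₕ Wₕ²(1 − fₕ)sₕ²/nₕ with Wₕ = Nₕ/N, N = 23322.
County 4: Wₕ = 0.19029243; term = 0.19029243²·(1 − 0.03199639)·41700000/142 = 10293.61.
County 5: Wₕ = 0.80970757; term = 0.80970757²·(1 − 0.07133023)·49500000/1347 = 22374.602.
Sum = 32668.212.
SE = √(32668.212) = 180.7.

180.7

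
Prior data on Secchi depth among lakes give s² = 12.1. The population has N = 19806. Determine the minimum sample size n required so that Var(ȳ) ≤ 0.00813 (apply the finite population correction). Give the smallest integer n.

Without fpc, n₀ = s²/D = 12.1/0.00813 = 1488.3149.
With fpc, (1 − n/N)·s²/n ≤ D requires n ≥ n₀/(1 + n₀/N) = 1488.3149/(1 + 1488.3149/19806) = 1384.2927.
Rounding up, n = 1385.

1385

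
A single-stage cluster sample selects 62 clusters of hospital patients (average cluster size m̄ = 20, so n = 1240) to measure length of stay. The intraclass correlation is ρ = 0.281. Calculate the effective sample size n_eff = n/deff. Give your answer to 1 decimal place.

deff = 1 + (20 − 1)·0.281 = 1 + 5.339 = 6.339.
n_eff = 1240 / 6.339 = 195.6.

195.6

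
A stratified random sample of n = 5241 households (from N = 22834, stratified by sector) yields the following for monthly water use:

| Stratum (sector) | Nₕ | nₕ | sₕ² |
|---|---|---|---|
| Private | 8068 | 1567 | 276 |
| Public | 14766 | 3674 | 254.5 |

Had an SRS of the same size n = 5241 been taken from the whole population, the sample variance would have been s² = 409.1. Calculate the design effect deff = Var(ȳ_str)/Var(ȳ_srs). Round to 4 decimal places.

0.6564

Var(ȳ_str) = Σ Wₕ²(1−fₕ)sₕ²/nₕ with Wₕ = Nₕ/22834:
  Private: (8068/22834)²·(1−1567/8068)·276/1567 = 0.017718304
  Public: (14766/22834)²·(1−3674/14766)·254.5/3674 = 0.021759924
  → Var(ȳ_str) = 0.039478228.
Var(ȳ_srs) = (1 − 5241/22834)·409.1/5241 = 0.060141357.
deff = 0.039478228 / 0.060141357 = 0.6564.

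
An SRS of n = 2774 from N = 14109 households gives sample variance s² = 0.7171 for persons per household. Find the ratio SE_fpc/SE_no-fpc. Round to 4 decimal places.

f = n/N = 2774/14109 = 0.19661209.
SE_no-fpc = √(s²/n) = 0.016078171; SE_fpc = √((1−f)s²/n) = 0.014411171.
Ratio = √(1−f) = 0.89631909.

0.8963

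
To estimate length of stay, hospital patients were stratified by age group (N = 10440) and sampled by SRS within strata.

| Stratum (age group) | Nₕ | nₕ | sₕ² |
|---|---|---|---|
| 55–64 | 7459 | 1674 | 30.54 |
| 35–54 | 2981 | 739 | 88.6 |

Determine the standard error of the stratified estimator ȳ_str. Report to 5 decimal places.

0.12072

Var(ȳ_str) = Σₕ Wₕ²(1 − fₕ)sₕ²/nₕ with Wₕ = Nₕ/N, N = 10440.
55–64: Wₕ = 0.71446360; term = 0.71446360²·(1 − 0.22442687)·30.54/1674 = 0.0072226497.
35–54: Wₕ = 0.28553640; term = 0.28553640²·(1 − 0.24790339)·88.6/739 = 0.0073516677.
Sum = 0.014574317.
SE = √(0.014574317) = 0.12072.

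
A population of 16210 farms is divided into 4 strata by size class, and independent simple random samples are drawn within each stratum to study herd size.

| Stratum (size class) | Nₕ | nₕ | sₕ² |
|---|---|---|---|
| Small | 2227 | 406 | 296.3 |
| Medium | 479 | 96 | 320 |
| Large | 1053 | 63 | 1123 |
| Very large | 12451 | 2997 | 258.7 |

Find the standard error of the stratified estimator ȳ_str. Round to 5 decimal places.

0.35068

Var(ȳ_str) = Σₕ Wₕ²(1 − fₕ)sₕ²/nₕ with Wₕ = Nₕ/N, N = 16210.
Small: Wₕ = 0.13738433; term = 0.13738433²·(1 − 0.18230804)·296.3/406 = 0.011263406.
Medium: Wₕ = 0.02954966; term = 0.02954966²·(1 − 0.20041754)·320/96 = 0.0023272712.
Large: Wₕ = 0.06495990; term = 0.06495990²·(1 − 0.05982906)·1123/63 = 0.070719103.
Very large: Wₕ = 0.76810611; term = 0.76810611²·(1 − 0.24070356)·258.7/2997 = 0.038669049.
Sum = 0.12297883.
SE = √(0.12297883) = 0.35068.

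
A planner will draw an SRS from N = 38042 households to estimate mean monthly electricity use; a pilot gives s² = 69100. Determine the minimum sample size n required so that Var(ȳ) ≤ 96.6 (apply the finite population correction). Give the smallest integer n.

703

Without fpc, n₀ = s²/D = 69100/96.6 = 715.3209.
With fpc, (1 − n/N)·s²/n ≤ D requires n ≥ n₀/(1 + n₀/N) = 715.3209/(1 + 715.3209/38042) = 702.1186.
Rounding up, n = 703.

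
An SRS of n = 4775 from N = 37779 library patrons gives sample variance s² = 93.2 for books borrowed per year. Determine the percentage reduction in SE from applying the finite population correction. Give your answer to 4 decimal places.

f = n/N = 4775/37779 = 0.12639297.
SE_no-fpc = √(s²/n) = 0.139708; SE_fpc = √((1−f)s²/n) = 0.1305808.
Ratio = √(1−f) = 0.93466948. Reduction = 100·(1 − 0.93466948) = 6.5331%.

6.5331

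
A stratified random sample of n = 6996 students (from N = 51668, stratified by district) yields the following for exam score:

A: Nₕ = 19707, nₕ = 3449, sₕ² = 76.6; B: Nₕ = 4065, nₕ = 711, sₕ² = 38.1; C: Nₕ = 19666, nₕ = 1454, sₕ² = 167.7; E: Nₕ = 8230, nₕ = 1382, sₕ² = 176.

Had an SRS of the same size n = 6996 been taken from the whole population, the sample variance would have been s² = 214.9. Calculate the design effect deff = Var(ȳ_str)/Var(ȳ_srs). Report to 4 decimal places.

Var(ȳ_str) = Σ Wₕ²(1−fₕ)sₕ²/nₕ with Wₕ = Nₕ/51668:
  A: (19707/51668)²·(1−3449/19707)·76.6/3449 = 0.0026655075
  B: (4065/51668)²·(1−711/4065)·38.1/711 = 2.7367535 × 10^-4
  C: (19666/51668)²·(1−1454/19666)·167.7/1454 = 0.015473873
  E: (8230/51668)²·(1−1382/8230)·176/1382 = 0.002688592
  → Var(ȳ_str) = 0.021101648.
Var(ȳ_srs) = (1 − 6996/51668)·214.9/6996 = 0.026558305.
deff = 0.021101648 / 0.026558305 = 0.7945.

0.7945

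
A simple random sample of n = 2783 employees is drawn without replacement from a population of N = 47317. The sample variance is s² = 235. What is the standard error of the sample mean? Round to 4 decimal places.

0.2819

Under SRS without replacement, Var(ȳ) = (1 − f)·s²/n with f = n/N = 2783/47317 = 0.05881607.
Var(ȳ) = (1 − 0.05881607)·235/2783 = 0.94118393·0.08444125 = 0.079474748.
SE(ȳ) = √(0.079474748) = 0.2819.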